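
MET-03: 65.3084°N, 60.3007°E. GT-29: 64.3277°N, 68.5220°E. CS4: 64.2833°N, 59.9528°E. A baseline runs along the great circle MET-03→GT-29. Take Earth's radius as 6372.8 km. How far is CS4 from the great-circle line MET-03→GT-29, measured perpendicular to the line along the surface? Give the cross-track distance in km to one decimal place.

δ₁₃ = central angle MET-03→CS4 = 0.018077 rad  (haversine)
θ₁₃ = bearing MET-03→CS4 = 188.381°,  θ₁₂ = bearing MET-03→GT-29 = 101.914°
dₓₜ = R·arcsin(sin δ₁₃ · sin(θ₁₃ − θ₁₂)) = 6372.8·arcsin(0.01808·sin(86.467°)) = 114.983 km
|dₓₜ| = 114.983 km

115.0 km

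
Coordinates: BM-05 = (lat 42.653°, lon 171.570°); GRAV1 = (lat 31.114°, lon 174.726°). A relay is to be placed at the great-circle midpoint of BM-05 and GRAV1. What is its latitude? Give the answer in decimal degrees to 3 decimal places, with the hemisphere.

36.894°N

Bx = cos φ₂ cos Δλ = 0.854842,  By = cos φ₂ sin Δλ = 0.047135
φₘ = atan2(sin φ₁ + sin φ₂, √((cos φ₁ + Bx)² + By²)) = 36.89387°
λₘ = λ₁ + atan2(By, cos φ₁ + Bx) = 173.26767°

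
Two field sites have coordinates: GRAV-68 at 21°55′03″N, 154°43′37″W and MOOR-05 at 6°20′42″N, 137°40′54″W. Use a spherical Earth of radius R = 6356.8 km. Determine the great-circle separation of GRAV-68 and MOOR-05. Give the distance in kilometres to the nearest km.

2514 km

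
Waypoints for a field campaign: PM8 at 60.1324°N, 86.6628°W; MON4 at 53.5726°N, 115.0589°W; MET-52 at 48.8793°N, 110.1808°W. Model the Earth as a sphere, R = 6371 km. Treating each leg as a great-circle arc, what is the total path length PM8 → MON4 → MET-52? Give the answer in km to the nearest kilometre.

PM8→MON4: c = 0.291293 rad, d = 1855.83 km
MON4→MET-52: c = 0.097686 rad, d = 622.36 km
Total = 1855.83 + 622.36 = 2478.19 km

2478 km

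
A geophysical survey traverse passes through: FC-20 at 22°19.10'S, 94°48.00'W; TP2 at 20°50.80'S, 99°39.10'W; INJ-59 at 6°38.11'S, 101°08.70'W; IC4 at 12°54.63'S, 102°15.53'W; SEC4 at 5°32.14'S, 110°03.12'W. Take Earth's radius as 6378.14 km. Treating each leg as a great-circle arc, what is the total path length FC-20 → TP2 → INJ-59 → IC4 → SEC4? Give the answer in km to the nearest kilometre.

FC-20: φ = -22.31833°, λ = -94.80000°
TP2: φ = -20.84667°, λ = -99.65167°
INJ-59: φ = -6.63517°, λ = -101.14500°
IC4: φ = -12.91050°, λ = -102.25883°
SEC4: φ = -5.53567°, λ = -110.05200°
FC-20→TP2: c = 0.082818 rad, d = 528.23 km
TP2→INJ-59: c = 0.249318 rad, d = 1590.19 km
INJ-59→IC4: c = 0.111186 rad, d = 709.16 km
IC4→SEC4: c = 0.185917 rad, d = 1185.81 km
Total = 528.23 + 1590.19 + 709.16 + 1185.81 = 4013.38 km

4013 km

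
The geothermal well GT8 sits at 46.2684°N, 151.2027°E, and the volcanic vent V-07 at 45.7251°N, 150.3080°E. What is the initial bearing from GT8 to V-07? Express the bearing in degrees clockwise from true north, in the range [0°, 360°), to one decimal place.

Δλ = -0.8947°
y = sin Δλ · cos φ₂ = -0.010901
x = cos φ₁ sin φ₂ − sin φ₁ cos φ₂ cos Δλ = -0.009421
θ = atan2(y, x) = -130.8345° → 229.1655° (mod 360°)

229.2°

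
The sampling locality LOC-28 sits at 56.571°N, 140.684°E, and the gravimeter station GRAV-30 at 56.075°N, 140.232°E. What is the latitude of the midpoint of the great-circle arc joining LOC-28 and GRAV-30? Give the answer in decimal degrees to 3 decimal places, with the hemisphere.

Bx = cos φ₂ cos Δλ = 0.558090,  By = cos φ₂ sin Δλ = -0.004403
φₘ = atan2(sin φ₁ + sin φ₂, √((cos φ₁ + Bx)² + By²)) = 56.32321°
λₘ = λ₁ + atan2(By, cos φ₁ + Bx) = 140.45653°

56.323°N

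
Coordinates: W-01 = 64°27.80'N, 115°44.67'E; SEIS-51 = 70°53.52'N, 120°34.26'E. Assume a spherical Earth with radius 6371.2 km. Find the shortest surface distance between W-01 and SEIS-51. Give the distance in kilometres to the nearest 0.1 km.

W-01: φ = +64.46333°, λ = +115.74450°
SEIS-51: φ = +70.89200°, λ = +120.57100°
Δφ = 6.4287°,  Δλ = 4.8265°
a = sin²(Δφ/2) + cos φ₁ cos φ₂ sin²(Δλ/2) = 0.003394
c = 2·arcsin(√a) = 0.116585 rad = 6.6798°
d = R·c = 6371.2 × 0.116585 = 742.8 km

742.8 km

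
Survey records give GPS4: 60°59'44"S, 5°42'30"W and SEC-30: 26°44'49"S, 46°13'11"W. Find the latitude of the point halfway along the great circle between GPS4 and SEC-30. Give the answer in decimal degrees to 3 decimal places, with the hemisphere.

GPS4: φ = -60.99556°, λ = -5.70833°
SEC-30: φ = -26.74694°, λ = -46.21972°
Bx = cos φ₂ cos Δλ = 0.678929,  By = cos φ₂ sin Δλ = -0.580094
φₘ = atan2(sin φ₁ + sin φ₂, √((cos φ₁ + Bx)² + By²)) = -45.52963°
λₘ = λ₁ + atan2(By, cos φ₁ + Bx) = -32.20207°

45.530°S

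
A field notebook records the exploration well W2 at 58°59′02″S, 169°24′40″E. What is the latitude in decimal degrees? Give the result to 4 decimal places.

58° + 59′/60 + 2″/3600 = 58 + 0.98333 + 0.00056 = 58.9839°

58.9839°S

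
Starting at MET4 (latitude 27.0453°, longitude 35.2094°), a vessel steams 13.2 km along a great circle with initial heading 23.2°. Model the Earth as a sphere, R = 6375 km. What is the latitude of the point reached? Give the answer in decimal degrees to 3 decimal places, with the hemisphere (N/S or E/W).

δ = d/R = 13.2/6375 = 0.002071 rad
φ₂ = arcsin(sin φ₁ cos δ + cos φ₁ sin δ cos θ)
   = arcsin(0.45469·1.00000 + 0.89065·0.00207·0.91914) = 27.15433°
λ₂ = λ₁ + atan2(sin θ sin δ cos φ₁, cos δ − sin φ₁ sin φ₂) = 35.26192°

27.154°N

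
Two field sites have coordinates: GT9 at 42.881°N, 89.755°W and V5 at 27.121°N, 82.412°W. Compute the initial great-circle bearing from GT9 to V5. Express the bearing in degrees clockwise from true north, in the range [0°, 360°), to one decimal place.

Δλ = 7.3430°
y = sin Δλ · cos φ₂ = 0.113756
x = cos φ₁ sin φ₂ − sin φ₁ cos φ₂ cos Δλ = -0.266641
θ = atan2(y, x) = 156.8957° → 156.8957° (mod 360°)

156.9°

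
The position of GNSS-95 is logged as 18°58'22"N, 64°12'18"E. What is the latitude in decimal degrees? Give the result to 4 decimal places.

18.9728°N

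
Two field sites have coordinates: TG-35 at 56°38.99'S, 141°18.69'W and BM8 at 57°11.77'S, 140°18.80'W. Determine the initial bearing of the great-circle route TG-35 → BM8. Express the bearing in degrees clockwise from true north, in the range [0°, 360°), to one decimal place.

135.5°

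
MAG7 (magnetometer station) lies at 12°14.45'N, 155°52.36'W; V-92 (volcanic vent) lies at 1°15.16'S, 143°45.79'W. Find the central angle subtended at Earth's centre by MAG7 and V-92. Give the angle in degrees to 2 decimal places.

18.07°

MAG7: φ = +12.24083°, λ = -155.87267°
V-92: φ = -1.25267°, λ = -143.76317°
Δφ = -13.4935°,  Δλ = 12.1095°
a = sin²(Δφ/2) + cos φ₁ cos φ₂ sin²(Δλ/2) = 0.024672
c = 2·arcsin(√a) = 0.315453 rad = 18.0741°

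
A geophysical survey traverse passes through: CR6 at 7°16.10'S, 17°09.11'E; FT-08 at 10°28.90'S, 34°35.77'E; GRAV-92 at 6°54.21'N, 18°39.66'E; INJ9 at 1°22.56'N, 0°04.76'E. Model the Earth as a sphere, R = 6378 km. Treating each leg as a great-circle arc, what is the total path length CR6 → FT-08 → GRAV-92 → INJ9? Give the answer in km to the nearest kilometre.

6723 km

CR6: φ = -7.26833°, λ = +17.15183°
FT-08: φ = -10.48167°, λ = +34.59617°
GRAV-92: φ = +6.90350°, λ = +18.66100°
INJ9: φ = +1.37600°, λ = +0.07933°
CR6→FT-08: c = 0.305930 rad, d = 1951.22 km
FT-08→GRAV-92: c = 0.410789 rad, d = 2620.01 km
GRAV-92→INJ9: c = 0.337416 rad, d = 2152.04 km
Total = 1951.22 + 2620.01 + 2152.04 = 6723.27 km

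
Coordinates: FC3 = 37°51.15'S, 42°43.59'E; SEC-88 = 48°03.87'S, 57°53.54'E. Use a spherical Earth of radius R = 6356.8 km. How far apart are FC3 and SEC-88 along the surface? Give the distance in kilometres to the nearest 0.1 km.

FC3: φ = -37.85250°, λ = +42.72650°
SEC-88: φ = -48.06450°, λ = +57.89233°
Δφ = -10.2120°,  Δλ = 15.1658°
a = sin²(Δφ/2) + cos φ₁ cos φ₂ sin²(Δλ/2) = 0.017110
c = 2·arcsin(√a) = 0.262359 rad = 15.0321°
d = R·c = 6356.8 × 0.262359 = 1667.8 km

1667.8 km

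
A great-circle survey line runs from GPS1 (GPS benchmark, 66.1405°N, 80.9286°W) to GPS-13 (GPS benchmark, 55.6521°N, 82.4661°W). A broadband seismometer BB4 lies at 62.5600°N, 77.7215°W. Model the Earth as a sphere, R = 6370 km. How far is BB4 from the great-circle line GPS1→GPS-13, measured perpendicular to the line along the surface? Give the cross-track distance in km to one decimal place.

196.3 km

δ₁₃ = central angle GPS1→BB4 = 0.067003 rad  (haversine)
θ₁₃ = bearing GPS1→BB4 = 157.353°,  θ₁₂ = bearing GPS1→GPS-13 = 184.759°
dₓₜ = R·arcsin(sin δ₁₃ · sin(θ₁₃ − θ₁₂)) = 6370·arcsin(0.06695·sin(-27.406°)) = -196.342 km
|dₓₜ| = 196.342 km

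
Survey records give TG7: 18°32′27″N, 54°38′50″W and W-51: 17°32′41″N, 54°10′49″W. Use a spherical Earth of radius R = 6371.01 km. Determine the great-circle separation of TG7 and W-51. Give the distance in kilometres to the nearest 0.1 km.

121.3 km

TG7: φ = +18.54083°, λ = -54.64722°
W-51: φ = +17.54472°, λ = -54.18028°
Δφ = -0.9961°,  Δλ = 0.4669°
a = sin²(Δφ/2) + cos φ₁ cos φ₂ sin²(Δλ/2) = 0.000091
c = 2·arcsin(√a) = 0.019034 rad = 1.0906°
d = R·c = 6371.01 × 0.019034 = 121.3 km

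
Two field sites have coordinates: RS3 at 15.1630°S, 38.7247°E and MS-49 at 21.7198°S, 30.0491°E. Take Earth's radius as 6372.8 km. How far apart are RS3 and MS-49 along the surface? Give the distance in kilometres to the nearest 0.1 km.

Δφ = -6.5568°,  Δλ = -8.6756°
a = sin²(Δφ/2) + cos φ₁ cos φ₂ sin²(Δλ/2) = 0.008400
c = 2·arcsin(√a) = 0.183562 rad = 10.5173°
d = R·c = 6372.8 × 0.183562 = 1169.8 km

1169.8 km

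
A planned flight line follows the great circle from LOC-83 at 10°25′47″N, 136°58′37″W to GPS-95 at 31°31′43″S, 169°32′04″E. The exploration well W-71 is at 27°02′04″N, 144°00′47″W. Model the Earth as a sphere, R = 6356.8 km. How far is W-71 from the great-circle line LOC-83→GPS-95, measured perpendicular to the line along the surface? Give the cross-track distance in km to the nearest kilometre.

1852 km

LOC-83: φ = +10.42972°, λ = -136.97694°
GPS-95: φ = -31.52861°, λ = +169.53444°
W-71: φ = +27.03444°, λ = -144.01306°
δ₁₃ = central angle LOC-83→W-71 = 0.312064 rad  (haversine)
θ₁₃ = bearing LOC-83→W-71 = 339.183°,  θ₁₂ = bearing LOC-83→GPS-95 = 228.501°
dₓₜ = R·arcsin(sin δ₁₃ · sin(θ₁₃ − θ₁₂)) = 6356.8·arcsin(0.30702·sin(110.682°)) = 1851.998 km
|dₓₜ| = 1851.998 km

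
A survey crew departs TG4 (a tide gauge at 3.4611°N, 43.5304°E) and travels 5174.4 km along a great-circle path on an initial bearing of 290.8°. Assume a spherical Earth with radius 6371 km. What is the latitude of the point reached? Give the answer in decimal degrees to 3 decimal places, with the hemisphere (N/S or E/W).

δ = d/R = 5174.4/6371 = 0.812180 rad
φ₂ = arcsin(sin φ₁ cos δ + cos φ₁ sin δ cos θ)
   = arcsin(0.06037·0.68792 + 0.99818·0.72579·0.35511) = 17.38510°
λ₂ = λ₁ + atan2(sin θ sin δ cos φ₁, cos δ − sin φ₁ sin φ₂) = -1.78301°

17.385°N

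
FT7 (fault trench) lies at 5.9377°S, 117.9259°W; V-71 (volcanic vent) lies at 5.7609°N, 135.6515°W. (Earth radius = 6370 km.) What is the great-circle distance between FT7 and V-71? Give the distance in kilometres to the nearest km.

2358 km

Δφ = 11.6986°,  Δλ = -17.7256°
a = sin²(Δφ/2) + cos φ₁ cos φ₂ sin²(Δλ/2) = 0.033877
c = 2·arcsin(√a) = 0.370224 rad = 21.2122°
d = R·c = 6370 × 0.370224 = 2358.3 km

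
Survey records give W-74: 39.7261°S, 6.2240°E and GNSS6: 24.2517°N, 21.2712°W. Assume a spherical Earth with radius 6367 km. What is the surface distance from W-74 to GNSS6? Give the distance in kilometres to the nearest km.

7660 km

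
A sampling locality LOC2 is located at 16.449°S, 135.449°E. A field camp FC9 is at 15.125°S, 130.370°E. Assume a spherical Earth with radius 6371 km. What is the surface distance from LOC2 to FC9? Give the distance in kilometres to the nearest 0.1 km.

563.0 km

Δφ = 1.3240°,  Δλ = -5.0790°
a = sin²(Δφ/2) + cos φ₁ cos φ₂ sin²(Δλ/2) = 0.001951
c = 2·arcsin(√a) = 0.088372 rad = 5.0633°
d = R·c = 6371 × 0.088372 = 563.0 km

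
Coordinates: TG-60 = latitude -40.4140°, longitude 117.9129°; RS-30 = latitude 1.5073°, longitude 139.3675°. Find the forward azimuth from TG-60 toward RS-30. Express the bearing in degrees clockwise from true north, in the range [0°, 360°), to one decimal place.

30.4°

Δλ = 21.4546°
y = sin Δλ · cos φ₂ = 0.365637
x = cos φ₁ sin φ₂ − sin φ₁ cos φ₂ cos Δλ = 0.623202
θ = atan2(y, x) = 30.4005° → 30.4005° (mod 360°)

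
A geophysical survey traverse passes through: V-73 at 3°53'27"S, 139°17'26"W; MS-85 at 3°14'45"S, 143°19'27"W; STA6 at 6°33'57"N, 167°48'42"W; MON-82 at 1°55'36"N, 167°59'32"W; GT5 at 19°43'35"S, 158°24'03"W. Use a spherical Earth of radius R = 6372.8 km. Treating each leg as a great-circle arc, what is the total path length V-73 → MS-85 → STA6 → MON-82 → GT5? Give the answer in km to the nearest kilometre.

6526 km

V-73: φ = -3.89083°, λ = -139.29056°
MS-85: φ = -3.24583°, λ = -143.32417°
STA6: φ = +6.56583°, λ = -167.81167°
MON-82: φ = +1.92667°, λ = -167.99222°
GT5: φ = -19.72639°, λ = -158.40083°
V-73→MS-85: c = 0.071159 rad, d = 453.48 km
MS-85→STA6: c = 0.459762 rad, d = 2929.97 km
STA6→MON-82: c = 0.081030 rad, d = 516.39 km
MON-82→GT5: c = 0.412094 rad, d = 2626.19 km
Total = 453.48 + 2929.97 + 516.39 + 2626.19 = 6526.03 km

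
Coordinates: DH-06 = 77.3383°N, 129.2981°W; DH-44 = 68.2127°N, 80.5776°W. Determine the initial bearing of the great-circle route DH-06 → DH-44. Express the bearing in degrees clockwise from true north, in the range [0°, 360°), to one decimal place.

Δλ = 48.7205°
y = sin Δλ · cos φ₂ = 0.278928
x = cos φ₁ sin φ₂ − sin φ₁ cos φ₂ cos Δλ = -0.035376
θ = atan2(y, x) = 97.2282° → 97.2282° (mod 360°)

97.2°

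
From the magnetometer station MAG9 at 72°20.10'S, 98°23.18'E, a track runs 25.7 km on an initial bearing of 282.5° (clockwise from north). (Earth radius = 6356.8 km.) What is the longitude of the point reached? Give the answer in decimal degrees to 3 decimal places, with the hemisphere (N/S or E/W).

MAG9: φ = -72.33500°, λ = +98.38633°
δ = d/R = 25.7/6356.8 = 0.004043 rad
φ₂ = arcsin(sin φ₁ cos δ + cos φ₁ sin δ cos θ)
   = arcsin(-0.95285·0.99999 + 0.30345·0.00404·0.21644) = -72.28347°
λ₂ = λ₁ + atan2(sin θ sin δ cos φ₁, cos δ − sin φ₁ sin φ₂) = 97.64315°

97.643°E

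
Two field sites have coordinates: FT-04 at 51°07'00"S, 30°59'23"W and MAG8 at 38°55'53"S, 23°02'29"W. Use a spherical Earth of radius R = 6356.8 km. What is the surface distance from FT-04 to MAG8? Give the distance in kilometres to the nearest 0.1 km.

FT-04: φ = -51.11667°, λ = -30.98972°
MAG8: φ = -38.93139°, λ = -23.04139°
Δφ = 12.1853°,  Δλ = 7.9483°
a = sin²(Δφ/2) + cos φ₁ cos φ₂ sin²(Δλ/2) = 0.013611
c = 2·arcsin(√a) = 0.233861 rad = 13.3992°
d = R·c = 6356.8 × 0.233861 = 1486.6 km

1486.6 km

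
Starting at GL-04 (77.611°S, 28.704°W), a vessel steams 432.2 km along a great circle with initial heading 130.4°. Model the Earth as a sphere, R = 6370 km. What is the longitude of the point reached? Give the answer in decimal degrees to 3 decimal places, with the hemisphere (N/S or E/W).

11.916°W

δ = d/R = 432.2/6370 = 0.067849 rad
φ₂ = arcsin(sin φ₁ cos δ + cos φ₁ sin δ cos θ)
   = arcsin(-0.97671·0.99770 + 0.21455·0.06780·-0.64812) = -79.70274°
λ₂ = λ₁ + atan2(sin θ sin δ cos φ₁, cos δ − sin φ₁ sin φ₂) = -11.91597°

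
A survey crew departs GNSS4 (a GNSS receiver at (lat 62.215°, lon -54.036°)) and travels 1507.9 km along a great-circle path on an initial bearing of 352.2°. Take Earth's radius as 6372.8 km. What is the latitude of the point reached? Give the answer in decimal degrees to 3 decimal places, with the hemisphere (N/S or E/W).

75.538°N

δ = d/R = 1507.9/6372.8 = 0.236615 rad
φ₂ = arcsin(sin φ₁ cos δ + cos φ₁ sin δ cos θ)
   = arcsin(0.88470·0.97214 + 0.46616·0.23441·0.99075) = 75.53824°
λ₂ = λ₁ + atan2(sin θ sin δ cos φ₁, cos δ − sin φ₁ sin φ₂) = -61.35478°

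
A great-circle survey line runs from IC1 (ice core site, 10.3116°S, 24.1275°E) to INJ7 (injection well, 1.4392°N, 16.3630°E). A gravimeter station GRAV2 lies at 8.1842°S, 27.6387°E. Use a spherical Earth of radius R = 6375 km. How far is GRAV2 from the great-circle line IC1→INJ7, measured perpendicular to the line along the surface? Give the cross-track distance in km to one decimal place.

δ₁₃ = central angle IC1→GRAV2 = 0.070969 rad  (haversine)
θ₁₃ = bearing IC1→GRAV2 = 58.747°,  θ₁₂ = bearing IC1→INJ7 = 326.235°
dₓₜ = R·arcsin(sin δ₁₃ · sin(θ₁₃ − θ₁₂)) = 6375·arcsin(0.07091·sin(-267.488°)) = 451.994 km
|dₓₜ| = 451.994 km

452.0 km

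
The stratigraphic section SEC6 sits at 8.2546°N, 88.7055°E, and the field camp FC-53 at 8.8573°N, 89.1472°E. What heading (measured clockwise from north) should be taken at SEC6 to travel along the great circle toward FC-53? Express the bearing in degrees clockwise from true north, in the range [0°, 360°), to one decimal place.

Δλ = 0.4417°
y = sin Δλ · cos φ₂ = 0.007617
x = cos φ₁ sin φ₂ − sin φ₁ cos φ₂ cos Δλ = 0.010523
θ = atan2(y, x) = 35.8987° → 35.8987° (mod 360°)

35.9°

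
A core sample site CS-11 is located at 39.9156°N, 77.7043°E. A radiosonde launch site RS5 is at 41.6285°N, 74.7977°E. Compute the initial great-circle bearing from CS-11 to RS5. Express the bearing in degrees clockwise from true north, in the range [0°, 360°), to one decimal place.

308.8°

Δλ = -2.9066°
y = sin Δλ · cos φ₂ = -0.037903
x = cos φ₁ sin φ₂ − sin φ₁ cos φ₂ cos Δλ = 0.030508
θ = atan2(y, x) = -51.1689° → 308.8311° (mod 360°)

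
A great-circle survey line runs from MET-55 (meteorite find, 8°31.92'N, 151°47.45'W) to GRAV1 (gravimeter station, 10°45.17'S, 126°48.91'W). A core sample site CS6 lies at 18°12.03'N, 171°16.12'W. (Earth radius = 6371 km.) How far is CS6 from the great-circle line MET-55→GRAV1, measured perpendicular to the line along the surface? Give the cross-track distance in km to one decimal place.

333.2 km

MET-55: φ = +8.53200°, λ = -151.79083°
GRAV1: φ = -10.75283°, λ = -126.81517°
CS6: φ = +18.20050°, λ = -171.26867°
δ₁₃ = central angle MET-55→CS6 = 0.370818 rad  (haversine)
θ₁₃ = bearing MET-55→CS6 = 299.060°,  θ₁₂ = bearing MET-55→GRAV1 = 127.355°
dₓₜ = R·arcsin(sin δ₁₃ · sin(θ₁₃ − θ₁₂)) = 6371·arcsin(0.36238·sin(171.705°)) = 333.237 km
|dₓₜ| = 333.237 km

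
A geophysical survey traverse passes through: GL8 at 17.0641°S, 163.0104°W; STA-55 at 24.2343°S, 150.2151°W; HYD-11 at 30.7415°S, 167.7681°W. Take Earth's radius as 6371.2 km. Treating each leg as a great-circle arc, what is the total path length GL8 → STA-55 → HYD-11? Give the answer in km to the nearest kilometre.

GL8→STA-55: c = 0.243365 rad, d = 1550.53 km
STA-55→HYD-11: c = 0.294093 rad, d = 1873.73 km
Total = 1550.53 + 1873.73 = 3424.26 km

3424 km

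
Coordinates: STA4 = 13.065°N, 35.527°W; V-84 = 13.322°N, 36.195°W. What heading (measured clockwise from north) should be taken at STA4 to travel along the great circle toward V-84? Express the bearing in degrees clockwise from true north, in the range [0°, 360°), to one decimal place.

291.6°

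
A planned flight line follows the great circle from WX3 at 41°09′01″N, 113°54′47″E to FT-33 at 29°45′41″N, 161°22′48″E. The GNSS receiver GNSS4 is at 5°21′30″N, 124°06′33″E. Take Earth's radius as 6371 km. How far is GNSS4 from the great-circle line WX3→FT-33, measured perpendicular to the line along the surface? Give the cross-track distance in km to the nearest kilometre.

WX3: φ = +41.15028°, λ = +113.91306°
FT-33: φ = +29.76139°, λ = +161.38000°
GNSS4: φ = +5.35833°, λ = +124.10917°
δ₁₃ = central angle WX3→GNSS4 = 0.644656 rad  (haversine)
θ₁₃ = bearing WX3→GNSS4 = 162.945°,  θ₁₂ = bearing WX3→FT-33 = 91.110°
dₓₜ = R·arcsin(sin δ₁₃ · sin(θ₁₃ − θ₁₂)) = 6371·arcsin(0.60092·sin(71.835°)) = 3871.614 km
|dₓₜ| = 3871.614 km

3872 km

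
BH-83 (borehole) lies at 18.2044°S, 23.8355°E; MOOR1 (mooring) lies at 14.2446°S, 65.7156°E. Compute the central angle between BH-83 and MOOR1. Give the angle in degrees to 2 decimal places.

Δφ = 3.9598°,  Δλ = 41.8801°
a = sin²(Δφ/2) + cos φ₁ cos φ₂ sin²(Δλ/2) = 0.118798
c = 2·arcsin(√a) = 0.703777 rad = 40.3235°

40.32°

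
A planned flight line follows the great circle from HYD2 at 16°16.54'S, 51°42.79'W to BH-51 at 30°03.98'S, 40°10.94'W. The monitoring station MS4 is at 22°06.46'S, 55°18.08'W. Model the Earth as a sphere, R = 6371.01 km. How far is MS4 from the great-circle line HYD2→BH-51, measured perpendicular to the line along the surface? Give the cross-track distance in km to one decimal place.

679.4 km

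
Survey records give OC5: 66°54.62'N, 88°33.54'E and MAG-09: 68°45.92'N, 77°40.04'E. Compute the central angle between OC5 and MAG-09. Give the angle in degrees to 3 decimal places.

4.500°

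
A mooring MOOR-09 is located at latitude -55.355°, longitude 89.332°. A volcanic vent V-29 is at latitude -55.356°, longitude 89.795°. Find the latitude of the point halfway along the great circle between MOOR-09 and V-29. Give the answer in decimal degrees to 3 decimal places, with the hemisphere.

55.356°S

Bx = cos φ₂ cos Δλ = 0.568457,  By = cos φ₂ sin Δλ = 0.004594
φₘ = atan2(sin φ₁ + sin φ₂, √((cos φ₁ + Bx)² + By²)) = -55.35572°
λₘ = λ₁ + atan2(By, cos φ₁ + Bx) = 89.56350°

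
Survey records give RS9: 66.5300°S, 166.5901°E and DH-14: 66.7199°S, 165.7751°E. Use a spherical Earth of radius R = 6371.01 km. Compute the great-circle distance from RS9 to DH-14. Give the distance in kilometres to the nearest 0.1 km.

Δφ = -0.1899°,  Δλ = -0.8150°
a = sin²(Δφ/2) + cos φ₁ cos φ₂ sin²(Δλ/2) = 0.000011
c = 2·arcsin(√a) = 0.006545 rad = 0.3750°
d = R·c = 6371.01 × 0.006545 = 41.7 km

41.7 km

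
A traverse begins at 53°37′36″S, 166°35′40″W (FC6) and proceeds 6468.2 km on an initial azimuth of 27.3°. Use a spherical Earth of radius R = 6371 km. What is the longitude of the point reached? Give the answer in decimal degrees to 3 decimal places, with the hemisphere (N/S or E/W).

FC6: φ = -53.62667°, λ = -166.59444°
δ = d/R = 6468.2/6371 = 1.015257 rad
φ₂ = arcsin(sin φ₁ cos δ + cos φ₁ sin δ cos θ)
   = arcsin(-0.80517·0.52740 + 0.59304·0.84962·0.88862) = 1.32310°
λ₂ = λ₁ + atan2(sin θ sin δ cos φ₁, cos δ − sin φ₁ sin φ₂) = -143.65364°

143.654°W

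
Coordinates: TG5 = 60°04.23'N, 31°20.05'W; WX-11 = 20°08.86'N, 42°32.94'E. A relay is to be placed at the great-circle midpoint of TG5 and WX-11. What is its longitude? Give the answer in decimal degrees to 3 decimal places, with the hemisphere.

TG5: φ = +60.07050°, λ = -31.33417°
WX-11: φ = +20.14767°, λ = +42.54900°
Bx = cos φ₂ cos Δλ = 0.260610,  By = cos φ₂ sin Δλ = 0.901911
φₘ = atan2(sin φ₁ + sin φ₂, √((cos φ₁ + Bx)² + By²)) = 45.76582°
λₘ = λ₁ + atan2(By, cos φ₁ + Bx) = 18.56342°

18.563°E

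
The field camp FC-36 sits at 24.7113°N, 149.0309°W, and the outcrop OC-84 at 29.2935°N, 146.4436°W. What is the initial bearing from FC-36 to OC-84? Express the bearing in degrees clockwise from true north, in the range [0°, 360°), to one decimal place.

Δλ = 2.5873°
y = sin Δλ · cos φ₂ = 0.039369
x = cos φ₁ sin φ₂ − sin φ₁ cos φ₂ cos Δλ = 0.080261
θ = atan2(y, x) = 26.1286° → 26.1286° (mod 360°)

26.1°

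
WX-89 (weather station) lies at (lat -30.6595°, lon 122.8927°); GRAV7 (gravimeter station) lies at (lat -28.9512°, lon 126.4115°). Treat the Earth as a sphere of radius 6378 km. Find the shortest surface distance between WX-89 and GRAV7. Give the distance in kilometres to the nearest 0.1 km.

389.4 km

Δφ = 1.7083°,  Δλ = 3.5188°
a = sin²(Δφ/2) + cos φ₁ cos φ₂ sin²(Δλ/2) = 0.000932
c = 2·arcsin(√a) = 0.061059 rad = 3.4984°
d = R·c = 6378 × 0.061059 = 389.4 km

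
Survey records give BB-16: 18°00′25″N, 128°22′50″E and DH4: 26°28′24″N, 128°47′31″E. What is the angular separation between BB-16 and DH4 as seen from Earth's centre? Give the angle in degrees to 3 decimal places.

BB-16: φ = +18.00694°, λ = +128.38056°
DH4: φ = +26.47333°, λ = +128.79194°
Δφ = 8.4664°,  Δλ = 0.4114°
a = sin²(Δφ/2) + cos φ₁ cos φ₂ sin²(Δλ/2) = 0.005460
c = 2·arcsin(√a) = 0.147915 rad = 8.4749°

8.475°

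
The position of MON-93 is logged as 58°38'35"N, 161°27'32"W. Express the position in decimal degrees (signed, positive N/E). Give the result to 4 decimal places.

+58.6431°, -161.4589°

lat: 58.6431° N → +58.6431°
lon: 161.4589° W → -161.4589°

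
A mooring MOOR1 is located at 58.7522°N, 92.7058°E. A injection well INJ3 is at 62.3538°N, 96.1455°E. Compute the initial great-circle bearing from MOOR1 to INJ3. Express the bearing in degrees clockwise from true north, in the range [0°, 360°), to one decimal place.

Δλ = 3.4397°
y = sin Δλ · cos φ₂ = 0.027840
x = cos φ₁ sin φ₂ − sin φ₁ cos φ₂ cos Δλ = 0.063533
θ = atan2(y, x) = 23.6627° → 23.6627° (mod 360°)

23.7°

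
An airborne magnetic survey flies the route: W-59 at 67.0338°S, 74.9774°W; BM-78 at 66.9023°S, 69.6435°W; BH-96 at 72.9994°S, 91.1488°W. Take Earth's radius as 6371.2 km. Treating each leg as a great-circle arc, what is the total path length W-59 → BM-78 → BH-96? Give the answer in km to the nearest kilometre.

1286 km

W-59→BM-78: c = 0.036484 rad, d = 232.44 km
BM-78→BH-96: c = 0.165366 rad, d = 1053.58 km
Total = 232.44 + 1053.58 = 1286.02 km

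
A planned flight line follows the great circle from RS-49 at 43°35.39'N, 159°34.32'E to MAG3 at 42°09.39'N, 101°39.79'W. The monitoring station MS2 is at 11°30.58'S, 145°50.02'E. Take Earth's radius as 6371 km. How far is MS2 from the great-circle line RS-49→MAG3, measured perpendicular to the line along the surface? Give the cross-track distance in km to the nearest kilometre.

3282 km

RS-49: φ = +43.58983°, λ = +159.57200°
MAG3: φ = +42.15650°, λ = -101.66317°
MS2: φ = -11.50967°, λ = +145.83367°
δ₁₃ = central angle RS-49→MS2 = 0.986218 rad  (haversine)
θ₁₃ = bearing RS-49→MS2 = 196.204°,  θ₁₂ = bearing RS-49→MAG3 = 52.411°
dₓₜ = R·arcsin(sin δ₁₃ · sin(θ₁₃ − θ₁₂)) = 6371·arcsin(0.83394·sin(143.793°)) = 3281.676 km
|dₓₜ| = 3281.676 km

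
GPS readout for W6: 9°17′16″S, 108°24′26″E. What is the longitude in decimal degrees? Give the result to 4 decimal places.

108.4072°E

108° + 24′/60 + 26″/3600 = 108 + 0.40000 + 0.00722 = 108.4072°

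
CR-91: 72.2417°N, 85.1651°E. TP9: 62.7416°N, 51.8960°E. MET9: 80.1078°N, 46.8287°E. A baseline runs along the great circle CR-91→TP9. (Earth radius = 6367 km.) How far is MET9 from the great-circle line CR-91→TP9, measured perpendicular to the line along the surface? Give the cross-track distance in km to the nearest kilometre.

1272 km

δ₁₃ = central angle CR-91→MET9 = 0.203859 rad  (haversine)
θ₁₃ = bearing CR-91→MET9 = 328.240°,  θ₁₂ = bearing CR-91→TP9 = 249.576°
dₓₜ = R·arcsin(sin δ₁₃ · sin(θ₁₃ − θ₁₂)) = 6367·arcsin(0.20245·sin(78.665°)) = 1272.304 km
|dₓₜ| = 1272.304 km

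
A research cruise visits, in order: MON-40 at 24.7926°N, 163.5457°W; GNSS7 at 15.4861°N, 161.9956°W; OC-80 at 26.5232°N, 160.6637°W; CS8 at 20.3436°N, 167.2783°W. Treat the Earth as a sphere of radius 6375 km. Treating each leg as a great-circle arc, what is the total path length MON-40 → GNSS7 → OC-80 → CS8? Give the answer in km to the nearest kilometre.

MON-40→GNSS7: c = 0.164397 rad, d = 1048.03 km
GNSS7→OC-80: c = 0.193847 rad, d = 1235.77 km
OC-80→CS8: c = 0.151108 rad, d = 963.31 km
Total = 1048.03 + 1235.77 + 963.31 = 3247.12 km

3247 km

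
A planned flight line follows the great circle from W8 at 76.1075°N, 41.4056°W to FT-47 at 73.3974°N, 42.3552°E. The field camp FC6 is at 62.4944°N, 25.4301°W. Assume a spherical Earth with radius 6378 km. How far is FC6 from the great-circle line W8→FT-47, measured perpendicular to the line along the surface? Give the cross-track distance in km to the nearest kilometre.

1621 km

δ₁₃ = central angle W8→FC6 = 0.255153 rad  (haversine)
θ₁₃ = bearing W8→FC6 = 149.761°,  θ₁₂ = bearing W8→FT-47 = 54.857°
dₓₜ = R·arcsin(sin δ₁₃ · sin(θ₁₃ − θ₁₂)) = 6378·arcsin(0.25239·sin(94.904°)) = 1621.277 km
|dₓₜ| = 1621.277 km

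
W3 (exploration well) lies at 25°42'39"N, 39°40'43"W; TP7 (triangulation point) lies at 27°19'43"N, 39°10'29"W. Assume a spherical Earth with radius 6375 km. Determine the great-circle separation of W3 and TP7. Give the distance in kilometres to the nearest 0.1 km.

W3: φ = +25.71083°, λ = -39.67861°
TP7: φ = +27.32861°, λ = -39.17472°
Δφ = 1.6178°,  Δλ = 0.5039°
a = sin²(Δφ/2) + cos φ₁ cos φ₂ sin²(Δλ/2) = 0.000215
c = 2·arcsin(√a) = 0.029311 rad = 1.6794°
d = R·c = 6375 × 0.029311 = 186.9 km

186.9 km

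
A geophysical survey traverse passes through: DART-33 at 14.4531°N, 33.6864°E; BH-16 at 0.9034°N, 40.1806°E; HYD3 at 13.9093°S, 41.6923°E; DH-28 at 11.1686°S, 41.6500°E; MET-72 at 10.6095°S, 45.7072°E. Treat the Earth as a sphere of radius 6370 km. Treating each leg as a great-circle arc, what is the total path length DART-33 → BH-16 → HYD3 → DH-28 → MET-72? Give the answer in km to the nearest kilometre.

4074 km

DART-33→BH-16: c = 0.261690 rad, d = 1666.96 km
BH-16→HYD3: c = 0.259848 rad, d = 1655.23 km
HYD3→DH-28: c = 0.047840 rad, d = 304.74 km
DH-28→MET-72: c = 0.070217 rad, d = 447.28 km
Total = 1666.96 + 1655.23 + 304.74 + 447.28 = 4074.22 km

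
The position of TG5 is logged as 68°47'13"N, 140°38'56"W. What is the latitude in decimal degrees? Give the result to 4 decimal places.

68.7869°N

68° + 47′/60 + 13″/3600 = 68 + 0.78333 + 0.00361 = 68.7869°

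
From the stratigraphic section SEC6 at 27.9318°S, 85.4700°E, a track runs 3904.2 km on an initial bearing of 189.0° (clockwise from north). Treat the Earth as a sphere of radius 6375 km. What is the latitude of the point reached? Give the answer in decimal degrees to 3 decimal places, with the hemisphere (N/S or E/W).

δ = d/R = 3904.2/6375 = 0.612424 rad
φ₂ = arcsin(sin φ₁ cos δ + cos φ₁ sin δ cos θ)
   = arcsin(-0.46842·0.81826 + 0.88351·0.57485·-0.98769) = -62.24175°
λ₂ = λ₁ + atan2(sin θ sin δ cos φ₁, cos δ − sin φ₁ sin φ₂) = 74.33726°

62.242°S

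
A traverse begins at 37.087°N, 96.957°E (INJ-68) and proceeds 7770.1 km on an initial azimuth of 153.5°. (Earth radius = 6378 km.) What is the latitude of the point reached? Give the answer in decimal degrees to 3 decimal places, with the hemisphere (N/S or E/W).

δ = d/R = 7770.1/6378 = 1.218266 rad
φ₂ = arcsin(sin φ₁ cos δ + cos φ₁ sin δ cos θ)
   = arcsin(0.60303·0.34527 + 0.79772·0.93850·-0.89493) = -27.50296°
λ₂ = λ₁ + atan2(sin θ sin δ cos φ₁, cos δ − sin φ₁ sin φ₂) = 125.12851°

27.503°S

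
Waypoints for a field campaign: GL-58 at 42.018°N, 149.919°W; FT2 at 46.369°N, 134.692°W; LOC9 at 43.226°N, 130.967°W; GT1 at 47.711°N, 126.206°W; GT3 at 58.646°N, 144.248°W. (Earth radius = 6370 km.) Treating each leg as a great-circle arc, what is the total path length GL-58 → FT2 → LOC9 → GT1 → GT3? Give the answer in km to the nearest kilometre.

4081 km

GL-58→FT2: c = 0.204705 rad, d = 1303.97 km
FT2→LOC9: c = 0.071659 rad, d = 456.47 km
LOC9→GT1: c = 0.097546 rad, d = 621.37 km
GT1→GT3: c = 0.266768 rad, d = 1699.31 km
Total = 1303.97 + 456.47 + 621.37 + 1699.31 = 4081.12 km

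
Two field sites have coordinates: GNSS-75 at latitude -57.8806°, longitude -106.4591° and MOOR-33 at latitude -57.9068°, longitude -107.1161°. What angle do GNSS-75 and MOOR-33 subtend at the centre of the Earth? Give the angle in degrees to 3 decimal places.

0.350°

Δφ = -0.0262°,  Δλ = -0.6570°
a = sin²(Δφ/2) + cos φ₁ cos φ₂ sin²(Δλ/2) = 0.000009
c = 2·arcsin(√a) = 0.006112 rad = 0.3502°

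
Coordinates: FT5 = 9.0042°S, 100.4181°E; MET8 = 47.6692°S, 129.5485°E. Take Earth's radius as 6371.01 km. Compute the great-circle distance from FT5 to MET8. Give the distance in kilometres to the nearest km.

5097 km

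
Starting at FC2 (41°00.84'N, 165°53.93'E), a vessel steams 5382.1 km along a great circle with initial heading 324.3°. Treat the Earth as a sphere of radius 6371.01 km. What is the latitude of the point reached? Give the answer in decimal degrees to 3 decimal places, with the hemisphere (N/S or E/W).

63.369°N

FC2: φ = +41.01400°, λ = +165.89883°
δ = d/R = 5382.1/6371.01 = 0.844780 rad
φ₂ = arcsin(sin φ₁ cos δ + cos φ₁ sin δ cos θ)
   = arcsin(0.65624·0.66390 + 0.75455·0.74782·0.81208) = 63.36906°
λ₂ = λ₁ + atan2(sin θ sin δ cos φ₁, cos δ − sin φ₁ sin φ₂) = 89.10562°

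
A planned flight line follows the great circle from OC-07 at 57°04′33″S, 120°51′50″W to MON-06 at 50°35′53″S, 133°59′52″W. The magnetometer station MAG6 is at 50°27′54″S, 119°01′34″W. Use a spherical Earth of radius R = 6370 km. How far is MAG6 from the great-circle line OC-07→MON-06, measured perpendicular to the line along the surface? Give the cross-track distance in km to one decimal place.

678.2 km

OC-07: φ = -57.07583°, λ = -120.86389°
MON-06: φ = -50.59806°, λ = -133.99778°
MAG6: φ = -50.46500°, λ = -119.02611°
δ₁₃ = central angle OC-07→MAG6 = 0.116916 rad  (haversine)
θ₁₃ = bearing OC-07→MAG6 = 10.079°,  θ₁₂ = bearing OC-07→MON-06 = 304.433°
dₓₜ = R·arcsin(sin δ₁₃ · sin(θ₁₃ − θ₁₂)) = 6370·arcsin(0.11665·sin(-294.354°)) = 678.221 km
|dₓₜ| = 678.221 km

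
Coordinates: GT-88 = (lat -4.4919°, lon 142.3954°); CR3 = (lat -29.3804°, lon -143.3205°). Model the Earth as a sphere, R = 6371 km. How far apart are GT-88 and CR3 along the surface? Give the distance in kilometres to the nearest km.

8241 km

Δφ = -24.8885°,  Δλ = 74.2841°
a = sin²(Δφ/2) + cos φ₁ cos φ₂ sin²(Δλ/2) = 0.363136
c = 2·arcsin(√a) = 1.293530 rad = 74.1138°
d = R·c = 6371 × 1.293530 = 8241.1 km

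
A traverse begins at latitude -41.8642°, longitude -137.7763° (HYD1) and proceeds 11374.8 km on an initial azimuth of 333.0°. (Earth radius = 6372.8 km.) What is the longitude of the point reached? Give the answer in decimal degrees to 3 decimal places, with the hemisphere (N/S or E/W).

δ = d/R = 11374.8/6372.8 = 1.784898 rad
φ₂ = arcsin(sin φ₁ cos δ + cos φ₁ sin δ cos θ)
   = arcsin(-0.66737·-0.21247 + 0.74473·0.97717·0.89101) = 52.20449°
λ₂ = λ₁ + atan2(sin θ sin δ cos φ₁, cos δ − sin φ₁ sin φ₂) = 175.84815°

175.848°E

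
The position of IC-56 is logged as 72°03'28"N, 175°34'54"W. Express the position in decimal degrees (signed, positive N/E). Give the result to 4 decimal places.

lat: 72.0578° N → +72.0578°
lon: 175.5817° W → -175.5817°

+72.0578°, -175.5817°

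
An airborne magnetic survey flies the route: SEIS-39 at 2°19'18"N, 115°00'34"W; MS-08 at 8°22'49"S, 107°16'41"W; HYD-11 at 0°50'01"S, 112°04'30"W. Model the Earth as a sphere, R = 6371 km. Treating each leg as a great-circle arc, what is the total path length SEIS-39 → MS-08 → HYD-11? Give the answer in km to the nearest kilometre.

SEIS-39: φ = +2.32167°, λ = -115.00944°
MS-08: φ = -8.38028°, λ = -107.27806°
HYD-11: φ = -0.83361°, λ = -112.07500°
SEIS-39→MS-08: c = 0.230201 rad, d = 1466.61 km
MS-08→HYD-11: c = 0.155893 rad, d = 993.19 km
Total = 1466.61 + 993.19 = 2459.80 km

2460 km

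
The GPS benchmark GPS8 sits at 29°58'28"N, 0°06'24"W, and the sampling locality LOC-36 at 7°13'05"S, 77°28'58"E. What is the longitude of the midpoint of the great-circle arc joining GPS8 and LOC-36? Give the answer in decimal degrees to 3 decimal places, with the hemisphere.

GPS8: φ = +29.97444°, λ = -0.10667°
LOC-36: φ = -7.21806°, λ = +77.48278°
Bx = cos φ₂ cos Δλ = 0.213212,  By = cos φ₂ sin Δλ = 0.968893
φₘ = atan2(sin φ₁ + sin φ₂, √((cos φ₁ + Bx)² + By²)) = 14.45703°
λₘ = λ₁ + atan2(By, cos φ₁ + Bx) = 41.80358°

41.804°E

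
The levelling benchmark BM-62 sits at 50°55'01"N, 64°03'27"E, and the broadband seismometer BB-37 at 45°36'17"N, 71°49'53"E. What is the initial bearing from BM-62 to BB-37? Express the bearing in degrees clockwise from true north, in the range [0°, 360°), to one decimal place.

132.8°

BM-62: φ = +50.91694°, λ = +64.05750°
BB-37: φ = +45.60472°, λ = +71.83139°
Δλ = 7.7739°
y = sin Δλ · cos φ₂ = 0.094631
x = cos φ₁ sin φ₂ − sin φ₁ cos φ₂ cos Δλ = -0.087592
θ = atan2(y, x) = 132.7878° → 132.7878° (mod 360°)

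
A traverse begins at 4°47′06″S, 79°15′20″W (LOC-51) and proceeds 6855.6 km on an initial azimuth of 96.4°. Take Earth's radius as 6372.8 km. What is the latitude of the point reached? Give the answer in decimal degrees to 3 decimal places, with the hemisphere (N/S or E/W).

LOC-51: φ = -4.78500°, λ = -79.25556°
δ = d/R = 6855.6/6372.8 = 1.075759 rad
φ₂ = arcsin(sin φ₁ cos δ + cos φ₁ sin δ cos θ)
   = arcsin(-0.08342·0.47506 + 0.99651·0.87995·-0.11147) = -7.89591°
λ₂ = λ₁ + atan2(sin θ sin δ cos φ₁, cos δ − sin φ₁ sin φ₂) = -17.26902°

7.896°S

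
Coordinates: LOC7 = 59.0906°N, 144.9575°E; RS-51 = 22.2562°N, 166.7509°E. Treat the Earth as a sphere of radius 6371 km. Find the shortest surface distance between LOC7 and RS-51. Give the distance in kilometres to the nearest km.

Δφ = -36.8344°,  Δλ = 21.7934°
a = sin²(Δφ/2) + cos φ₁ cos φ₂ sin²(Δλ/2) = 0.116803
c = 2·arcsin(√a) = 0.697589 rad = 39.9689°
d = R·c = 6371 × 0.697589 = 4444.3 km

4444 km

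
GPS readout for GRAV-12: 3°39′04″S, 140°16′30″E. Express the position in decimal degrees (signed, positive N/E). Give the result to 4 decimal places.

-3.6511°, +140.2750°

lat: 3.6511° S → -3.6511°
lon: 140.2750° E → +140.2750°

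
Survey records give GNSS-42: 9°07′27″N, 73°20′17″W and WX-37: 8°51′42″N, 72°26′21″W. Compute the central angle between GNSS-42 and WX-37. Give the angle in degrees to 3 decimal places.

GNSS-42: φ = +9.12417°, λ = -73.33806°
WX-37: φ = +8.86167°, λ = -72.43917°
Δφ = -0.2625°,  Δλ = 0.8989°
a = sin²(Δφ/2) + cos φ₁ cos φ₂ sin²(Δλ/2) = 0.000065
c = 2·arcsin(√a) = 0.016159 rad = 0.9258°

0.926°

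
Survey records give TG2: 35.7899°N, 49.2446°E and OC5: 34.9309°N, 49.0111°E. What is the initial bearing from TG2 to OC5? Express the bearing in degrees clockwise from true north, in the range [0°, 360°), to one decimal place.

Δλ = -0.2335°
y = sin Δλ · cos φ₂ = -0.003341
x = cos φ₁ sin φ₂ − sin φ₁ cos φ₂ cos Δλ = -0.014988
θ = atan2(y, x) = -167.4329° → 192.5671° (mod 360°)

192.6°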